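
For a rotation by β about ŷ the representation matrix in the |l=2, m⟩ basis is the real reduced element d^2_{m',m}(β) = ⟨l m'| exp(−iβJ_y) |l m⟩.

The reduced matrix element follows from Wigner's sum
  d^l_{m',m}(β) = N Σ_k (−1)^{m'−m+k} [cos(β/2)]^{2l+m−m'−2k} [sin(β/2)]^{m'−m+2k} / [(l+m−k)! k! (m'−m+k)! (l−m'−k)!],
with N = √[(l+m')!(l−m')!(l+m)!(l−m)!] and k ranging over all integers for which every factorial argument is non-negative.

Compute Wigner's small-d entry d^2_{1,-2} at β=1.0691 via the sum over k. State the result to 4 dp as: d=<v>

d^2_{1,-2}(β=1.0691) via Wigner's sum:
Half-angle: c=0.860498, s=0.509454. N=√(6·1·1·24)=12.000000
The bounds max(0,m−m')=0 and min(l+m,l−m')=0 give 1 term
  k=0: (−1)^3·12.0000/(6)·0.8605^1·0.5095^3 = -0.227559
d^2_{1,-2}(1.0691) = -0.227559

d=-0.2276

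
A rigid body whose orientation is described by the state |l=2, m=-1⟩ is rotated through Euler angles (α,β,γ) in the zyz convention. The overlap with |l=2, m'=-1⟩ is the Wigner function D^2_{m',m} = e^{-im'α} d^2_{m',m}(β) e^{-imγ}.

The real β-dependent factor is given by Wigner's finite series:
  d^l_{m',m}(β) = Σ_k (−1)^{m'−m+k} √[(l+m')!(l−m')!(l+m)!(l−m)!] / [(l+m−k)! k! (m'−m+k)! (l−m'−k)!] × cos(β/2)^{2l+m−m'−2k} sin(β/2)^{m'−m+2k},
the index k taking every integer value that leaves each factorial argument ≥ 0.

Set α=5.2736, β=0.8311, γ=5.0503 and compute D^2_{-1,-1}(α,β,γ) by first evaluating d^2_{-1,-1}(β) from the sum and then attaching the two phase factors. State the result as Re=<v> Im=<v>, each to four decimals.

Split into d^2_{-1,-1}(β=0.8311) × two z-phases.
c=cos(0.8311/2)=0.914894, s=sin(0.8311/2)=0.403693; N=√[1·6·1·6]=6.000000
The bounds max(0,m−m')=0 and min(l+m,l−m')=1 give 2 terms
  k=0: (−1)^0·6.0000/(6)·0.9149^4·0.4037^0 = +0.700622
  k=1: (−1)^1·6.0000/(2)·0.9149^2·0.4037^2 = -0.409229
d^2_{-1,-1}(0.8311) = +0.700622 -0.409229 = +0.291394
Attach z-rotation phases: D = e^{-i(-1)(5.2736)}·(+0.291394)·e^{-i(-1)(5.0503)} = -0.181333-0.228097i

Re=-0.1813 Im=-0.2281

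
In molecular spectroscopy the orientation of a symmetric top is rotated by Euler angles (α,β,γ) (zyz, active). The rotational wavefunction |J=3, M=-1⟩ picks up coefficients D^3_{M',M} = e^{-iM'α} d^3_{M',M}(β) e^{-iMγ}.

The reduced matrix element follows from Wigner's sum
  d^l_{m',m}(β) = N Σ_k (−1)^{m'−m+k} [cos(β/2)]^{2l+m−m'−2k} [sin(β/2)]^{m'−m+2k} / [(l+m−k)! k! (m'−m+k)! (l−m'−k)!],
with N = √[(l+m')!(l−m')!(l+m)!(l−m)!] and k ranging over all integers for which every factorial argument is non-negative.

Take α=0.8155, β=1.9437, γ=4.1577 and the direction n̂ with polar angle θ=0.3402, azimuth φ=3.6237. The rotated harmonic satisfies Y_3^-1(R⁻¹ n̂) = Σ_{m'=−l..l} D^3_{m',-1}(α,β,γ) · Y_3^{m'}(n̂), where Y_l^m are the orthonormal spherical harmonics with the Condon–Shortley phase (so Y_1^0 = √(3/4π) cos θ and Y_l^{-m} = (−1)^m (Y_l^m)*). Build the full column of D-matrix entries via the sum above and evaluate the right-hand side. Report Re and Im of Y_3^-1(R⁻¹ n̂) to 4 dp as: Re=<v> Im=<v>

Re=0.1028 Im=0.2349

Need the full column D^3_{m',-1} for m'=−3..3 at α=0.8155, β=1.9437, γ=4.1577.
cos(β/2)=0.563773, sin(β/2)=0.825930
d^3_{-3,-1}: single k=2 term ⇒ +0.266900;  D = +0.253265+0.084215i
d^3_{-2,-1}: k∈[1..2] ⇒ +0.148752 -0.638516 = -0.489764;  D = -0.431096+0.232431i
d^3_{-1,-1}: k∈[0..2] ⇒ +0.032109 -0.551305 +0.887426 = +0.368230;  D = +0.094953-0.355777i
d^3_{0,-1}: k∈[0..2] ⇒ -0.162950 +1.049188 -0.750604 = +0.135635;  D = -0.071436-0.115298i
d^3_{1,-1}: k∈[0..2] ⇒ +0.413479 -1.183235 +0.317439 = -0.452317;  D = +0.443246+0.090131i
d^3_{2,-1}: k∈[0..1] ⇒ -0.638516 +0.685205 = +0.046689;  D = -0.038137+0.026934i
d^3_{3,-1}: single k=0 term ⇒ +0.572831;  D = -0.080164+0.567194i
Y_3^{m'}(θ=0.3402,φ=3.6237) and Σ D·Y over m':
  (+0.2533+0.0842i)·(-0.0019+0.0154i)  (-0.4311+0.2324i)·(+0.0611-0.0881i)  (+0.0950-0.3558i)·(-0.3290+0.1722i)  (-0.0714-0.1153i)·(+0.5077+0.0000i)  (+0.4432+0.0901i)·(+0.3290+0.1722i)  (-0.0381+0.0269i)·(+0.0611+0.0881i)  (-0.0802+0.5672i)·(+0.0019+0.0154i)
Y_3^-1(R⁻¹ n̂) = +0.102806+0.234899i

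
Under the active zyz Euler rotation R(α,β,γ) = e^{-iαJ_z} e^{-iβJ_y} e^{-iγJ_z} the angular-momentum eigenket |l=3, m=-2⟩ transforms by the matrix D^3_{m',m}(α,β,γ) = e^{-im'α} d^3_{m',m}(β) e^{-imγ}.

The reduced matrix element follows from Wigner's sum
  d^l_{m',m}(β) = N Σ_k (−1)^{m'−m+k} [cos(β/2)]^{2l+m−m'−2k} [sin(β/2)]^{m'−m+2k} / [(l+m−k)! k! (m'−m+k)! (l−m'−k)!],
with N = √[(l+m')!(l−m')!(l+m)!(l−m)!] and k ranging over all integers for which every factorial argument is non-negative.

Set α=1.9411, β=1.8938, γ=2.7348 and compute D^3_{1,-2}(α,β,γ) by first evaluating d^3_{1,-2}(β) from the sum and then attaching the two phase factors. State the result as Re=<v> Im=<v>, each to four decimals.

Split into d^3_{1,-2}(β=1.8938) × two z-phases.
Half-angle: c=0.584202, s=0.811608. N=√(24·2·1·120)=75.894664
k: max(0,(-2)−(1))=0 … min(3+(-2),3−(1))=1
  k=0: (−1)^3·75.8947/(12)·0.5842^3·0.8116^3 = -0.674153
  k=1: (−1)^4·75.8947/(24)·0.5842^1·0.8116^5 = +0.650572
d^3_{1,-2}(1.8938) = -0.674153 +0.650572 = -0.023581
D = (-0.361899-0.932217i)·(-0.023581)·(+0.686897-0.726755i) = +0.021838+0.008898i

Re=0.0218 Im=0.0089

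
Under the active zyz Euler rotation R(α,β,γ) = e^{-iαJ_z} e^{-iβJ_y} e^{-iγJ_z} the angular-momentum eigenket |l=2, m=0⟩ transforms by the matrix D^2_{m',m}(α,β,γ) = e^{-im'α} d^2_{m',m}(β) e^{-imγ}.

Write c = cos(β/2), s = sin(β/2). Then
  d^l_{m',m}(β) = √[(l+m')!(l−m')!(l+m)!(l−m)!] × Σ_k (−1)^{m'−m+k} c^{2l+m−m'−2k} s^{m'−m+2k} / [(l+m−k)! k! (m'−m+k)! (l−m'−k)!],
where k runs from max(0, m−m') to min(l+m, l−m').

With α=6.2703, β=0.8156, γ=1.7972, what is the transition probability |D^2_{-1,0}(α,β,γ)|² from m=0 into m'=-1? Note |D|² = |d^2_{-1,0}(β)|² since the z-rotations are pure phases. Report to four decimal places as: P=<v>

P=0.3736

D^2_{-1,0}(6.2703,0.8156,1.7972) = e^{-i·-1·6.2703}·d^2_{-1,0}(0.8156)·e^{-i·0·1.7972}. Compute d first:
Half-angle: c=0.917996, s=0.396591. N=√(1·6·2·2)=4.898979
k: max(0,(0)−(-1))=1 … min(2+(0),2−(-1))=2
  k=1: (−1)^0·4.8990/(2)·0.9180^3·0.3966^1 = +0.751519
  k=2: (−1)^1·4.8990/(2)·0.9180^1·0.3966^3 = -0.140263
d^2_{-1,0}(0.8156) = +0.751519 -0.140263 = +0.611256
|D^2_{-1,0}|² = |d^2_{-1,0}(β)|² = (+0.611256)² = 0.373633 (the z-rotation phases have unit modulus)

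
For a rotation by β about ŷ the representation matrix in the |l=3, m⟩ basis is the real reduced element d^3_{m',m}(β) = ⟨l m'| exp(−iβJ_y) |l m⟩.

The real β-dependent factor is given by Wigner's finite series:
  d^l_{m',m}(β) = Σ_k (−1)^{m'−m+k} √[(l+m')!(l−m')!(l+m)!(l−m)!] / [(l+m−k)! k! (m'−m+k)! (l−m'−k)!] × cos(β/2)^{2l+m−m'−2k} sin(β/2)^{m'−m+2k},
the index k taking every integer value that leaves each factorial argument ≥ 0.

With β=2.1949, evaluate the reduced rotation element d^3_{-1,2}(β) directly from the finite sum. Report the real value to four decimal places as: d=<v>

d=-0.3827

d^3_{-1,2}(β=2.1949) via Wigner's sum:
With c≡cos(β/2)=0.455867 and s≡sin(β/2)=0.890048, N=[2·24·120·1]^{1/2}=75.894664
k∈{3,4} keeps every argument non-negative
  k=3: (−1)^0·75.8947/(12)·0.4559^3·0.8900^3 = +0.422460
  k=4: (−1)^1·75.8947/(24)·0.4559^1·0.8900^5 = -0.805202
d^3_{-1,2}(2.1949) = +0.422460 -0.805202 = -0.382743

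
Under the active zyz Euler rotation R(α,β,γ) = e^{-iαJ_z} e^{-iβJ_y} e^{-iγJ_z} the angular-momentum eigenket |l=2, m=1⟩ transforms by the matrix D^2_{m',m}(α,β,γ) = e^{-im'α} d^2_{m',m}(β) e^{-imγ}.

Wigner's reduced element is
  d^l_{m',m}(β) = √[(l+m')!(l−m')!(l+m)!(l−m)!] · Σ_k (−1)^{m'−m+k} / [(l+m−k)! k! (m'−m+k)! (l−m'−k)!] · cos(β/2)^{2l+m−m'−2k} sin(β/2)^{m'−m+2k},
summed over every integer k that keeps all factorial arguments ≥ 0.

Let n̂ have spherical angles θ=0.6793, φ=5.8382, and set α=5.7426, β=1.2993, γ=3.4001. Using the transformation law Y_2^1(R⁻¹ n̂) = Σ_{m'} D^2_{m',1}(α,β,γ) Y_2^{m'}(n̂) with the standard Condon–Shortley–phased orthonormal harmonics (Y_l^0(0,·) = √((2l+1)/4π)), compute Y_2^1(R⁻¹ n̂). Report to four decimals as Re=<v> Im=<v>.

Need the full column D^2_{m',1} for m'=−2..2 at α=5.7426, β=1.2993, γ=3.4001.
cos(β/2)=0.796296, sin(β/2)=0.604908
d^2_{-2,1}: single k=3 term ⇒ +0.352510;  D = -0.080748+0.343137i
d^2_{-1,1}: k∈[2..3] ⇒ +0.696062 -0.133893 = +0.562170;  D = -0.392033+0.402920i
d^2_{0,1}: k∈[1..2] ⇒ +0.748148 -0.431735 = +0.316413;  D = -0.305900+0.080887i
d^2_{1,1}: k∈[0..1] ⇒ +0.402066 -0.696062 = -0.293996;  D = +0.282377+0.081835i
d^2_{2,1}: single k=0 term ⇒ -0.610860;  D = +0.415551+0.447736i
Y_2^{m'}(θ=0.6793,φ=5.8382) and Σ D·Y over m':
  (-0.0807+0.3431i)·(+0.0960+0.1185i)  (-0.3920+0.4029i)·(+0.3408+0.1625i)  (-0.3059+0.0809i)·(+0.2573+0.0000i)  (+0.2824+0.0818i)·(-0.3408+0.1625i)  (+0.4156+0.4477i)·(+0.0960-0.1185i)
Y_2^1(R⁻¹ n̂) = -0.342853+0.129528i

Re=-0.3429 Im=0.1295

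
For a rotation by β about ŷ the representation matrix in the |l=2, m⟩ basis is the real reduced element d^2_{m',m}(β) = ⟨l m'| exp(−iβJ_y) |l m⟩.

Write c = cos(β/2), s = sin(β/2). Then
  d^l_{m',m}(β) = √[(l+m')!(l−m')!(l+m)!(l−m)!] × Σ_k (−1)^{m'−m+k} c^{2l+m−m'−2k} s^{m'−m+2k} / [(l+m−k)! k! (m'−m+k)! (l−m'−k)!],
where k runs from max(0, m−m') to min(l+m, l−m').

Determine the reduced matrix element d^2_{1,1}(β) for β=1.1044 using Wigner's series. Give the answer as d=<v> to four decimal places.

d=-0.0730

d^2_{1,1}(β=1.1044) via Wigner's sum:
Half-angle: c=0.851373, s=0.524562. N=√(6·1·6·1)=6.000000
The bounds max(0,m−m')=0 and min(l+m,l−m')=1 give 2 terms
  k=0: (−1)^0·6.0000/(6)·0.8514^4·0.5246^0 = +0.525386
  k=1: (−1)^1·6.0000/(2)·0.8514^2·0.5246^2 = -0.598347
d^2_{1,1}(1.1044) = +0.525386 -0.598347 = -0.072961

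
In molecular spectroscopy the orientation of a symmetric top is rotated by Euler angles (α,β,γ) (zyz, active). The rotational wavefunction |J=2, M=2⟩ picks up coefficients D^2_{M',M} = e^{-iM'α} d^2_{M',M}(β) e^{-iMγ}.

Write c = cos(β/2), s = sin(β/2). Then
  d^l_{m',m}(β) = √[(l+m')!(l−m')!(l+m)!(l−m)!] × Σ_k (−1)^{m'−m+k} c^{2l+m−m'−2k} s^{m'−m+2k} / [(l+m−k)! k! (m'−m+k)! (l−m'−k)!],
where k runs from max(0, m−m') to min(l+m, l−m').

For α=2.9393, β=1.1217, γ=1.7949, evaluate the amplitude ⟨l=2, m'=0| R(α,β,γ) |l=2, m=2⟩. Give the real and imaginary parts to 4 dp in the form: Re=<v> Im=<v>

Re=-0.4479 Im=0.2154

D^2_{0,2}(2.9393,1.1217,1.7949) = e^{-i·0·2.9393}·d^2_{0,2}(1.1217)·e^{-i·2·1.7949}. Compute d first:
c=cos(1.1217/2)=0.846803, s=sin(1.1217/2)=0.531906; N=√[2·2·24·1]=9.797959
Admissible k: 2..2 (factorial args all ≥0)
  k=2: (−1)^0·9.7980/(4)·0.8468^2·0.5319^2 = +0.496948
d^2_{0,2}(1.1217) = +0.496948
D = (+1.000000+0.000000i)·(+0.496948)·(-0.901225+0.433351i) = -0.447862+0.215353i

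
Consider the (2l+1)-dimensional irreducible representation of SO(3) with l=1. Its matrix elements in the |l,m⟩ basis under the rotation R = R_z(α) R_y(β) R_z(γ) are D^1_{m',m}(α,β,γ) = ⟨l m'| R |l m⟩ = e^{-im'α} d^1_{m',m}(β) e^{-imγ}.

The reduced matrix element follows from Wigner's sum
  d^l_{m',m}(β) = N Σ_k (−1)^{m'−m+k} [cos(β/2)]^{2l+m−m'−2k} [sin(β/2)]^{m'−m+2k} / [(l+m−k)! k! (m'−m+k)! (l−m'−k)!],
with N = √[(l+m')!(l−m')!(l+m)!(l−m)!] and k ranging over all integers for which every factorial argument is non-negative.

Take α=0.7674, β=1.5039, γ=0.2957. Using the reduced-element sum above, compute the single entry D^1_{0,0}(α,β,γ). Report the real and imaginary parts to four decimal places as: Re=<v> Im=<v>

Re=0.0668 Im=0.0000

First d^1_{0,0}(β=1.5039), then the phase factors e^{-i(0)α} and e^{-i(0)γ}:
c=cos(1.5039/2)=0.730358, s=sin(1.5039/2)=0.683064; N=√[1·1·1·1]=1.000000
Admissible k: 0..1 (factorial args all ≥0)
  k=0: (−1)^0·1.0000/(1)·0.7304^2·0.6831^0 = +0.533423
  k=1: (−1)^1·1.0000/(1)·0.7304^0·0.6831^2 = -0.466577
d^1_{0,0}(1.5039) = +0.533423 -0.466577 = +0.066846
Attach z-rotation phases: D = e^{-i(0)(0.7674)}·(+0.066846)·e^{-i(0)(0.2957)} = +0.066846+0.000000i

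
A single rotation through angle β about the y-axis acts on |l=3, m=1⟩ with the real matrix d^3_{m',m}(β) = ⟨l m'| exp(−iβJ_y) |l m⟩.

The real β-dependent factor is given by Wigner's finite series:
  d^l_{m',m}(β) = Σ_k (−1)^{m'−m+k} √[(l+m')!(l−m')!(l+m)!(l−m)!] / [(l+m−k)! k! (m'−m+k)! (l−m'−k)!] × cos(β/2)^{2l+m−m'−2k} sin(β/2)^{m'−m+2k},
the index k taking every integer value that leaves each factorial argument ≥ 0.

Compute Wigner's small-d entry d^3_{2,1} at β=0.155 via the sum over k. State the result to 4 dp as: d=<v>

d=-0.2383

d^3_{2,1}(β=0.155) via Wigner's sum:
With c≡cos(β/2)=0.996998 and s≡sin(β/2)=0.077422, N=[120·1·24·2]^{1/2}=75.894664
k: max(0,(1)−(2))=0 … min(3+(1),3−(2))=1
  k=0: (−1)^1·75.8947/(24)·0.9970^5·0.0774^1 = -0.241179
  k=1: (−1)^2·75.8947/(12)·0.9970^3·0.0774^3 = +0.002909
d^3_{2,1}(0.155) = -0.241179 +0.002909 = -0.238270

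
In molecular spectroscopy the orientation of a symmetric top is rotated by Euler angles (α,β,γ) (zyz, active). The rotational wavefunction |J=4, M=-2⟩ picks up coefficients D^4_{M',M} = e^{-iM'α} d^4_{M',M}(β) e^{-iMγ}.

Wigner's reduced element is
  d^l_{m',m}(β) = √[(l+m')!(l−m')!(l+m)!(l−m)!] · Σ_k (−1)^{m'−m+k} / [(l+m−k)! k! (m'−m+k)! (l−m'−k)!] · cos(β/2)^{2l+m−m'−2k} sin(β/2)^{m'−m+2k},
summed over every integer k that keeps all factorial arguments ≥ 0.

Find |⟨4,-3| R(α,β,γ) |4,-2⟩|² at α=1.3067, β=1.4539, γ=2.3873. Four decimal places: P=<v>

First d^4_{-3,-2}(β=1.4539), then the phase factors e^{-i(-3)α} and e^{-i(-2)γ}:
Half-angle: c=0.747205, s=0.664594. N=√(1·5040·2·720)=2693.993318
k: max(0,(-2)−(-3))=1 … min(4+(-2),4−(-3))=2
  k=1: (−1)^0·2693.9933/(720)·0.7472^7·0.6646^1 = +0.323369
  k=2: (−1)^1·2693.9933/(240)·0.7472^5·0.6646^3 = -0.767454
d^4_{-3,-2}(1.4539) = +0.323369 -0.767454 = -0.444085
|D^4_{-3,-2}|² = |d^4_{-3,-2}(β)|² = (-0.444085)² = 0.197212 (the z-rotation phases have unit modulus)

P=0.1972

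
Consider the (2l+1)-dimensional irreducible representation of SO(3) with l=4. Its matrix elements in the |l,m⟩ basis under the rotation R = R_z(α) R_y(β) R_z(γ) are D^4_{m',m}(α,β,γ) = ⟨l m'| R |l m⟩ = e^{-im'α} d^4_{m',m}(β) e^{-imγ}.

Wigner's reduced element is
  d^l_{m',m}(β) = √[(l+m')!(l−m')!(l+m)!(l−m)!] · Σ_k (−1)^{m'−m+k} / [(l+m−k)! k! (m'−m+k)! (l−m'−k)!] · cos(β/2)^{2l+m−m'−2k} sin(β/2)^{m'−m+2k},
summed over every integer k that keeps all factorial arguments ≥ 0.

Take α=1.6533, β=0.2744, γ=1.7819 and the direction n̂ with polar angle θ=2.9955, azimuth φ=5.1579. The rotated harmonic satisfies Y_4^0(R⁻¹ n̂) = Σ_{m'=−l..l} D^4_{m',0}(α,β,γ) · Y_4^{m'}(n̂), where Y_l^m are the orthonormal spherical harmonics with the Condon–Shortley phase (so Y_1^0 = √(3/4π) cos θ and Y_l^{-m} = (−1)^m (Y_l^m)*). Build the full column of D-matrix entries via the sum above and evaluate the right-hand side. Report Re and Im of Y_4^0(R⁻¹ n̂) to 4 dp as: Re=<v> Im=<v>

Re=0.7572 Im=0.0000

Need the full column D^4_{m',0} for m'=−4..4 at α=1.6533, β=0.2744, γ=1.7819.
cos(β/2)=0.990603, sin(β/2)=0.136770
d^4_{-4,0}: single k=4 term ⇒ +0.002819;  D = +0.002667+0.000914i
d^4_{-3,0}: k∈[3..4] ⇒ +0.028876 -0.000550 = +0.028325;  D = +0.006939-0.027462i
d^4_{-2,0}: k∈[2..4] ⇒ +0.167687 -0.008524 +0.000061 = +0.159224;  D = -0.157061-0.026154i
d^4_{-1,0}: k∈[1..4] ⇒ +0.572536 -0.065484 +0.001248 -0.000004 = +0.508296;  D = -0.041889+0.506567i
d^4_{0,0}: k∈[0..4] ⇒ +0.927249 -0.282813 +0.012130 -0.000103 +0.000000 = +0.656464;  D = +0.656464+0.000000i
d^4_{1,0}: k∈[0..3] ⇒ -0.572536 +0.065484 -0.001248 +0.000004 = -0.508296;  D = +0.041889+0.506567i
d^4_{2,0}: k∈[0..2] ⇒ +0.167687 -0.008524 +0.000061 = +0.159224;  D = -0.157061+0.026154i
d^4_{3,0}: k∈[0..1] ⇒ -0.028876 +0.000550 = -0.028325;  D = -0.006939-0.027462i
d^4_{4,0}: single k=0 term ⇒ +0.002819;  D = +0.002667-0.000914i
Y_4^{m'}(θ=2.9955,φ=5.1579) and Σ D·Y over m':
  (+0.0027+0.0009i)·(-0.0000-0.0002i)  (+0.0069-0.0275i)·(+0.0037+0.0009i)  (-0.1571-0.0262i)·(-0.0261+0.0323i)  (-0.0419+0.5066i)·(-0.1131-0.2368i)  (+0.6565+0.0000i)·(+0.7583+0.0000i)  (+0.0419+0.5066i)·(+0.1131-0.2368i)  (-0.1571+0.0262i)·(-0.0261-0.0323i)  (-0.0069-0.0275i)·(-0.0037+0.0009i)  (+0.0027-0.0009i)·(-0.0000+0.0002i)
Y_4^0(R⁻¹ n̂) = +0.757163-0.000000i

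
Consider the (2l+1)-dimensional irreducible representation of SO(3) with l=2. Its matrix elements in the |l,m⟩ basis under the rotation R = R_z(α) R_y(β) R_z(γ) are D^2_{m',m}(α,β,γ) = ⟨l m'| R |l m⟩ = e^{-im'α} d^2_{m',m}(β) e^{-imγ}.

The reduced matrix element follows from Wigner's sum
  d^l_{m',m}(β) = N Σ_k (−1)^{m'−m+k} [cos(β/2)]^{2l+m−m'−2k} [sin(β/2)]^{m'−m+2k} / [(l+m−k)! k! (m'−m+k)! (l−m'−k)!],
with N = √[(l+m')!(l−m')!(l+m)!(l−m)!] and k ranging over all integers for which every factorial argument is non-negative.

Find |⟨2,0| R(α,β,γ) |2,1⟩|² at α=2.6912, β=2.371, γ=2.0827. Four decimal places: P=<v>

D^2_{0,1}(2.6912,2.371,2.0827) = e^{-i·0·2.6912}·d^2_{0,1}(2.371)·e^{-i·1·2.0827}. Compute d first:
Half-angle: c=0.375834, s=0.926687. N=√(2·2·6·1)=4.898979
The bounds max(0,m−m')=1 and min(l+m,l−m')=2 give 2 terms
  k=1: (−1)^0·4.8990/(2)·0.3758^3·0.9267^1 = +0.120503
  k=2: (−1)^1·4.8990/(2)·0.3758^1·0.9267^3 = -0.732606
d^2_{0,1}(2.371) = +0.120503 -0.732606 = -0.612104
|D^2_{0,1}|² = |d^2_{0,1}(β)|² = (-0.612104)² = 0.374671 (the z-rotation phases have unit modulus)

P=0.3747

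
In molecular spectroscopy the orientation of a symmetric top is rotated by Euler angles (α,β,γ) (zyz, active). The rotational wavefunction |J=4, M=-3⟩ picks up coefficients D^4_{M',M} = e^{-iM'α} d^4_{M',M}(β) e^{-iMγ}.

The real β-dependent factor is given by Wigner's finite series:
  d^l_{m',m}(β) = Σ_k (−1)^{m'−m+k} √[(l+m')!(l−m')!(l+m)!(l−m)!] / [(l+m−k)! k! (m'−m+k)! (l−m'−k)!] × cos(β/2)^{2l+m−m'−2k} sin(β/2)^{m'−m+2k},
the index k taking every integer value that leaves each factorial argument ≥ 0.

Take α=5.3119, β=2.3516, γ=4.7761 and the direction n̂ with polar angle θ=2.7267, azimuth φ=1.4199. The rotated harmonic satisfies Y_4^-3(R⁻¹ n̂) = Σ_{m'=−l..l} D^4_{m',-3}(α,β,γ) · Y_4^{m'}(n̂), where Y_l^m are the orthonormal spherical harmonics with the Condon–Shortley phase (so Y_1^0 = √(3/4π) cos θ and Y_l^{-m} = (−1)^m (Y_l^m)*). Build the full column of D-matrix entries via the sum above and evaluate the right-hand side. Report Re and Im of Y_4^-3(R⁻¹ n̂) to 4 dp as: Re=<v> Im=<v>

Re=0.2678 Im=0.2936

Need the full column D^4_{m',-3} for m'=−4..4 at α=5.3119, β=2.3516, γ=4.7761.
cos(β/2)=0.384805, sin(β/2)=0.922998
d^4_{-4,-3}: single k=1 term ⇒ +0.003262;  D = -0.001712-0.002776i
d^4_{-3,-3}: k∈[0..1] ⇒ +0.000481 -0.019362 = -0.018881;  D = -0.007679+0.017249i
d^4_{-2,-3}: k∈[0..1] ⇒ -0.004315 +0.074471 = +0.070157;  D = +0.069015-0.012604i
d^4_{-1,-3}: k∈[0..1] ⇒ +0.021954 -0.210515 = -0.188561;  D = -0.132632-0.134031i
d^4_{0,-3}: k∈[0..1] ⇒ -0.078500 +0.451637 = +0.373137;  D = -0.070885+0.366342i
d^4_{1,-3}: k∈[0..1] ⇒ +0.210515 -0.726701 = -0.516186;  D = +0.473738-0.204988i
d^4_{2,-3}: k∈[0..1] ⇒ -0.428460 +0.821693 = +0.393233;  D = -0.332560-0.209848i
d^4_{3,-3}: k∈[0..1] ⇒ +0.640890 -0.526752 = +0.114138;  D = -0.004177-0.114062i
d^4_{4,-3}: single k=0 term ⇒ -0.621142;  D = -0.499653+0.369005i
Y_4^{m'}(θ=2.7267,φ=1.4199) and Σ D·Y over m':
  (-0.0017-0.0028i)·(+0.0096+0.0066i)  (-0.0077+0.0172i)·(+0.0328-0.0675i)  (+0.0690-0.0126i)·(-0.2524-0.0786i)  (-0.1326-0.1340i)·(-0.0751+0.4939i)  (-0.0709+0.3663i)·(+0.2565+0.0000i)  (+0.4737-0.2050i)·(+0.0751+0.4939i)  (-0.3326-0.2098i)·(-0.2524+0.0786i)  (-0.0042-0.1141i)·(-0.0328-0.0675i)  (-0.4997+0.3690i)·(+0.0096-0.0066i)
Y_4^-3(R⁻¹ n̂) = +0.267798+0.293635i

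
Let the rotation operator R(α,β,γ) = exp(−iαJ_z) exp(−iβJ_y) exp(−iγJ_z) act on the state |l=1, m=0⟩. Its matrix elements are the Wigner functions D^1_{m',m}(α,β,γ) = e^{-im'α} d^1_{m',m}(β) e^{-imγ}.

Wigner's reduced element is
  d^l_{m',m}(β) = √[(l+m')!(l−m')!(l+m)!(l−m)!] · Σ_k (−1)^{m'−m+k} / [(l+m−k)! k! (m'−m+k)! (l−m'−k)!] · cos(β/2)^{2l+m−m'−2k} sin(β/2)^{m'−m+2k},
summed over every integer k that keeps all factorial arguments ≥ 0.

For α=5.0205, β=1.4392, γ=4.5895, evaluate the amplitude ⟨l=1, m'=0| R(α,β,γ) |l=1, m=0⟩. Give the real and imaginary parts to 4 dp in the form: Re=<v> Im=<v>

Split into d^1_{0,0}(β=1.4392) × two z-phases.
With c≡cos(β/2)=0.752069 and s≡sin(β/2)=0.659084, N=[1·1·1·1]^{1/2}=1.000000
Admissible k: 0..1 (factorial args all ≥0)
  k=0: (−1)^0·1.0000/(1)·0.7521^2·0.6591^0 = +0.565608
  k=1: (−1)^1·1.0000/(1)·0.7521^0·0.6591^2 = -0.434392
d^1_{0,0}(1.4392) = +0.565608 -0.434392 = +0.131217
D = (+1.000000+0.000000i)·(+0.131217)·(+1.000000+0.000000i) = +0.131217+0.000000i

Re=0.1312 Im=0.0000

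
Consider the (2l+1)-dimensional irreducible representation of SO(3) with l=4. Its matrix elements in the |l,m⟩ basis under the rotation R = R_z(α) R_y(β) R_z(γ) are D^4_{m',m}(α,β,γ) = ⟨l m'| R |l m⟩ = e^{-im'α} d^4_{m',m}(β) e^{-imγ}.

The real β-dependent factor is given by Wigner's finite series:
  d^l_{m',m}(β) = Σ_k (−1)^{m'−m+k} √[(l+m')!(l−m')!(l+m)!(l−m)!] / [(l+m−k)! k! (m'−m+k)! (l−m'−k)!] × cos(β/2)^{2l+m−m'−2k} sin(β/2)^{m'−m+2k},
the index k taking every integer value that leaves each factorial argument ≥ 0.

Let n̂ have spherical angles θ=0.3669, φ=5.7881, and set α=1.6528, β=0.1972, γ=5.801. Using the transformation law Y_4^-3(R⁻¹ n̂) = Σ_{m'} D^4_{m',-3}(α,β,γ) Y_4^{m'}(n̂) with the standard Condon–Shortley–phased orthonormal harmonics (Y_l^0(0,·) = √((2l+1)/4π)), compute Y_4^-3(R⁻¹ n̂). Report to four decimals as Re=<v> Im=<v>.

Need the full column D^4_{m',-3} for m'=−4..4 at α=1.6528, β=0.1972, γ=5.801.
cos(β/2)=0.995143, sin(β/2)=0.098440
d^4_{-4,-3}: single k=1 term ⇒ +0.269102;  D = +0.117596-0.242047i
d^4_{-3,-3}: k∈[0..1] ⇒ +0.961798 -0.065880 = +0.895917;  D = -0.835207-0.324188i
d^4_{-2,-3}: k∈[0..1] ⇒ -0.355988 +0.010450 = -0.345538;  D = +0.098227-0.331282i
d^4_{-1,-3}: k∈[0..1] ⇒ +0.074701 -0.001218 = +0.073483;  D = +0.071926+0.015048i
d^4_{0,-3}: k∈[0..1] ⇒ -0.011016 +0.000108 = -0.010908;  D = -0.001352+0.010824i
d^4_{1,-3}: k∈[0..1] ⇒ +0.001218 -0.000007 = +0.001211;  D = -0.001210-0.000051i
d^4_{2,-3}: k∈[0..1] ⇒ -0.000102 +0.000000 = -0.000102;  D = -0.000004-0.000102i
d^4_{3,-3}: k∈[0..1] ⇒ +0.000006 -0.000000 = +0.000006;  D = +0.000006-0.000001i
d^4_{4,-3}: single k=0 term ⇒ -0.000000;  D = +0.000000+0.000000i
Y_4^{m'}(θ=0.3669,φ=5.7881) and Σ D·Y over m':
  (+0.1176-0.2420i)·(-0.0029+0.0067i)  (-0.8352-0.3242i)·(+0.0046+0.0537i)  (+0.0982-0.3313i)·(+0.1204+0.1835i)  (+0.0719+0.0150i)·(+0.4320+0.2333i)  (-0.0014+0.0108i)·(+0.3631+0.0000i)  (-0.0012-0.0001i)·(-0.4320+0.2333i)  (-0.0000-0.0001i)·(+0.1204-0.1835i)  (+0.0000-0.0000i)·(-0.0046+0.0537i)  (+0.0000+0.0000i)·(-0.0029-0.0067i)
Y_4^-3(R⁻¹ n̂) = +0.115072-0.039803i

Re=0.1151 Im=-0.0398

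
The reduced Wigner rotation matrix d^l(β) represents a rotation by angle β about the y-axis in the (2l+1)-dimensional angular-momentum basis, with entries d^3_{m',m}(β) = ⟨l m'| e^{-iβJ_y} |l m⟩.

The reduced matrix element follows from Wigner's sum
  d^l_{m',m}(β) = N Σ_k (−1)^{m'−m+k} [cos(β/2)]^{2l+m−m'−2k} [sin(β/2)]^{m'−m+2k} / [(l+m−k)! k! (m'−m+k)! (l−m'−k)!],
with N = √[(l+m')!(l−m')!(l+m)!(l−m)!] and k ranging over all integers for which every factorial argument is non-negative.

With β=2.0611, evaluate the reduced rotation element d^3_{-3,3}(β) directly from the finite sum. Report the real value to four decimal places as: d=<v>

d^3_{-3,3}(β=2.0611) via Wigner's sum:
Half-angle: c=0.514347, s=0.857582. N=√(1·720·720·1)=720.000000
Admissible k: 6..6 (factorial args all ≥0)
  k=6: (−1)^0·720.0000/(720)·0.5143^0·0.8576^6 = +0.397790
d^3_{-3,3}(2.0611) = +0.397790

d=0.3978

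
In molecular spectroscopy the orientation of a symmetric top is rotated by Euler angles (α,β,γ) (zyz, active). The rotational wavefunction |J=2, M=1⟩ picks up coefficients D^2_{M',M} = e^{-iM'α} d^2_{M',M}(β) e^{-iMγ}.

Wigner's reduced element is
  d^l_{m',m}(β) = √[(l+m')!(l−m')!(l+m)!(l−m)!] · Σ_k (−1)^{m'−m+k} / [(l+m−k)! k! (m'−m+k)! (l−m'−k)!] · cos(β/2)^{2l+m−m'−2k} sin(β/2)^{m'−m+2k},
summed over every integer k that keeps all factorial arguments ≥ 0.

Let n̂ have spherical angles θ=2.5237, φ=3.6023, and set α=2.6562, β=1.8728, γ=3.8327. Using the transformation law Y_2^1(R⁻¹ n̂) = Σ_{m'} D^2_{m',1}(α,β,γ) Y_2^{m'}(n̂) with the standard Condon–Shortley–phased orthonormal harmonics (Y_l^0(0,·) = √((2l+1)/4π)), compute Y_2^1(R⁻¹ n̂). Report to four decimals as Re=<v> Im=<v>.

Re=0.3592 Im=-0.0305

Need the full column D^2_{m',1} for m'=−2..2 at α=2.6562, β=1.8728, γ=3.8327.
cos(β/2)=0.592691, sin(β/2)=0.805430
d^2_{-2,1}: single k=3 term ⇒ +0.619358;  D = +0.056343+0.616789i
d^2_{-1,1}: k∈[2..3] ⇒ +0.683650 -0.420834 = +0.262816;  D = +0.100963-0.242650i
d^2_{0,1}: k∈[1..2] ⇒ +0.410761 -0.758555 = -0.347794;  D = +0.267989-0.221681i
d^2_{1,1}: k∈[0..1] ⇒ +0.123400 -0.683650 = -0.560250;  D = -0.548437+0.114441i
d^2_{2,1}: single k=0 term ⇒ -0.335385;  D = +0.322353+0.092582i
Y_2^{m'}(θ=2.5237,φ=3.6023) and Σ D·Y over m':
  (+0.0563+0.6168i)·(+0.0784-0.1033i)  (+0.1010-0.2426i)·(+0.3268-0.1622i)  (+0.2680-0.2217i)·(+0.3132+0.0000i)  (-0.5484+0.1144i)·(-0.3268-0.1622i)  (+0.3224+0.0926i)·(+0.0784+0.1033i)
Y_2^1(R⁻¹ n̂) = +0.359164-0.030476i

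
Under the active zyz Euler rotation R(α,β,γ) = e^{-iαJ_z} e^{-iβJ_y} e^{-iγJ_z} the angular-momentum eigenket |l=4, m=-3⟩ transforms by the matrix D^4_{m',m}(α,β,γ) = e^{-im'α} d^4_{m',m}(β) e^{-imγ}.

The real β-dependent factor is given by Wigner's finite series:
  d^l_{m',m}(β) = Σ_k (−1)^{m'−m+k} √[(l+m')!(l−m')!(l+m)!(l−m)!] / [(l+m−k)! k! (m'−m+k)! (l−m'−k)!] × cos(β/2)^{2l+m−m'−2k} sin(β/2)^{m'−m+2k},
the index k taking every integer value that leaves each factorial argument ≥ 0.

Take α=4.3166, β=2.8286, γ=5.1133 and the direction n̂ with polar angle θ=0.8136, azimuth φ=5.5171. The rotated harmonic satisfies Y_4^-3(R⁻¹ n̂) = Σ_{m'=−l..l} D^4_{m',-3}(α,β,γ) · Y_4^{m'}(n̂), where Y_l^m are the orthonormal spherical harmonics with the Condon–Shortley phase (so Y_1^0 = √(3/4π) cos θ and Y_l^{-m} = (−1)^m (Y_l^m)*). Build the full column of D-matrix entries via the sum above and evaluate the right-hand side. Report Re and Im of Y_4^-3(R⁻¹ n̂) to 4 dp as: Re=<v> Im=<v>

Re=0.3278 Im=-0.2204

Need the full column D^4_{m',-3} for m'=−4..4 at α=4.3166, β=2.8286, γ=5.1133.
cos(β/2)=0.155858, sin(β/2)=0.987779
d^4_{-4,-3}: single k=1 term ⇒ +0.000006;  D = +0.000002+0.000006i
d^4_{-3,-3}: k∈[0..1] ⇒ +0.000000 -0.000098 = -0.000098;  D = +0.000098+0.000001i
d^4_{-2,-3}: k∈[0..1] ⇒ -0.000008 +0.000995 = +0.000987;  D = +0.000394-0.000904i
d^4_{-1,-3}: k∈[0..1] ⇒ +0.000111 -0.007432 = -0.007321;  D = -0.005064-0.005287i
d^4_{0,-3}: k∈[0..1] ⇒ -0.001049 +0.042126 = +0.041078;  D = -0.038326+0.014780i
d^4_{1,-3}: k∈[0..1] ⇒ +0.007432 -0.179098 = -0.171666;  D = -0.004759+0.171600i
d^4_{2,-3}: k∈[0..1] ⇒ -0.039965 +0.535074 = +0.495109;  D = +0.451367+0.203474i
d^4_{3,-3}: k∈[0..1] ⇒ +0.157949 -0.906316 = -0.748367;  D = +0.546810-0.510933i
d^4_{4,-3}: single k=0 term ⇒ -0.404478;  D = +0.140859+0.379158i
Y_4^{m'}(θ=0.8136,φ=5.5171) and Σ D·Y over m':
  (+0.0000+0.0000i)·(-0.1231+0.0095i)  (+0.0001+0.0000i)·(-0.2195+0.2465i)  (+0.0004-0.0009i)·(+0.0157+0.4066i)  (-0.0051-0.0053i)·(+0.0515+0.0496i)  (-0.0383+0.0148i)·(-0.3558+0.0000i)  (-0.0048+0.1716i)·(-0.0515+0.0496i)  (+0.4514+0.2035i)·(+0.0157-0.4066i)  (+0.5468-0.5109i)·(+0.2195+0.2465i)  (+0.1409+0.3792i)·(-0.1231-0.0095i)
Y_4^-3(R⁻¹ n̂) = +0.327763-0.220360i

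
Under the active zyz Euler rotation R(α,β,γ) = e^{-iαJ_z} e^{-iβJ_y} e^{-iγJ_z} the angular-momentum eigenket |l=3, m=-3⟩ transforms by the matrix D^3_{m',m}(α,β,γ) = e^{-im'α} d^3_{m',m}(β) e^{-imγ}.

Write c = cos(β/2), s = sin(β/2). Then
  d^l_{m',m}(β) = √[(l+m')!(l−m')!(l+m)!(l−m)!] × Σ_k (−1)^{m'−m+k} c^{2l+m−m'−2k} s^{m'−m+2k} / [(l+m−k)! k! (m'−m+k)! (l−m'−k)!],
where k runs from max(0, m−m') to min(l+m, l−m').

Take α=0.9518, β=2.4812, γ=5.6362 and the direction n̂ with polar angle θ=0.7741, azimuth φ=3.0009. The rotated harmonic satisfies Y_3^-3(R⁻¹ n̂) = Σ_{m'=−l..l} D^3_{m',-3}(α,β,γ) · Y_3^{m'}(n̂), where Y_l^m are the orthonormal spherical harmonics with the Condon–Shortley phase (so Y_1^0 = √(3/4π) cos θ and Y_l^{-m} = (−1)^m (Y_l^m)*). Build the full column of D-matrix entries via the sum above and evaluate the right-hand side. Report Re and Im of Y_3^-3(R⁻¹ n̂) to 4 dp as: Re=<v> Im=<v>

Need the full column D^3_{m',-3} for m'=−3..3 at α=0.9518, β=2.4812, γ=5.6362.
cos(β/2)=0.324229, sin(β/2)=0.945979
d^3_{-3,-3}: single k=0 term ⇒ +0.001162;  D = +0.000709+0.000920i
d^3_{-2,-3}: single k=0 term ⇒ -0.008303;  D = -0.008297+0.000310i
d^3_{-1,-3}: single k=0 term ⇒ +0.038301;  D = +0.021043-0.032003i
d^3_{0,-3}: single k=0 term ⇒ -0.129037;  D = +0.046681+0.120297i
d^3_{1,-3}: single k=0 term ⇒ +0.326042;  D = -0.316000-0.080297i
d^3_{2,-3}: single k=0 term ⇒ -0.601636;  D = +0.459006-0.388947i
d^3_{3,-3}: single k=0 term ⇒ +0.716619;  D = +0.060102+0.714094i
Y_3^{m'}(θ=0.7741,φ=3.0009) and Σ D·Y over m':
  (+0.0007+0.0009i)·(-0.1300-0.0584i)  (-0.0083+0.0003i)·(+0.3431+0.0992i)  (+0.0210-0.0320i)·(-0.3482-0.0493i)  (+0.0467+0.1203i)·(-0.1183+0.0000i)  (-0.3160-0.0803i)·(+0.3482-0.0493i)  (+0.4590-0.3889i)·(+0.3431-0.0992i)  (+0.0601+0.7141i)·(+0.1300-0.0584i)
Y_3^-3(R⁻¹ n̂) = +0.037090-0.107001i

Re=0.0371 Im=-0.1070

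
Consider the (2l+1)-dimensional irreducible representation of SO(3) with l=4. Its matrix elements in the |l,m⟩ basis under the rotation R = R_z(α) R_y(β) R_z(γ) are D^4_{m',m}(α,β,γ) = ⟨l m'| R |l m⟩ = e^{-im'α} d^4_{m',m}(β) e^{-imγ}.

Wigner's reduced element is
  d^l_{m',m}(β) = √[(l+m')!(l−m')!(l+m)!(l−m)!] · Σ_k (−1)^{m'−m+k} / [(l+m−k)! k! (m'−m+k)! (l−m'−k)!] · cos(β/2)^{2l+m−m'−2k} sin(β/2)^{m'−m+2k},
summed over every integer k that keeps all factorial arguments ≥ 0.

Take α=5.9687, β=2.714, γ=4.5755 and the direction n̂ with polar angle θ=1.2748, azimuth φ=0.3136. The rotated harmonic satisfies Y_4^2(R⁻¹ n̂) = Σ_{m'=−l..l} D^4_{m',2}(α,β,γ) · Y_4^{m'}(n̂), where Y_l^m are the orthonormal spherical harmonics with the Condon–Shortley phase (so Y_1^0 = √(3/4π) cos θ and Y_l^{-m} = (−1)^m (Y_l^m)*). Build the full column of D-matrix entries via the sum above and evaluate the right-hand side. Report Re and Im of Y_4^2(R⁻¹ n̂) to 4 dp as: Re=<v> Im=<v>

Re=0.1971 Im=-0.2600

Need the full column D^4_{m',2} for m'=−4..4 at α=5.9687, β=2.714, γ=4.5755.
cos(β/2)=0.212171, sin(β/2)=0.977232
d^4_{-4,2}: single k=6 term ⇒ +0.207463;  D = -0.114843+0.172777i
d^4_{-3,2}: k∈[5..6] ⇒ +0.095551 -0.675672 = -0.580121;  D = +0.454828-0.360101i
d^4_{-2,2}: k∈[4..6] ⇒ +0.027722 -0.470481 +0.831732 = +0.388973;  D = -0.364693+0.135274i
d^4_{-1,2}: k∈[3..5] ⇒ +0.005675 -0.180574 +0.766140 = +0.591241;  D = -0.590751+0.024061i
d^4_{0,2}: k∈[2..4] ⇒ +0.000826 -0.046755 +0.371948 = +0.326019;  D = -0.313877-0.088146i
d^4_{1,2}: k∈[1..3] ⇒ +0.000080 -0.008512 +0.120383 = +0.111951;  D = -0.093133-0.062124i
d^4_{2,2}: k∈[0..2] ⇒ +0.000004 -0.001045 +0.027722 = +0.026681;  D = -0.016528-0.020945i
d^4_{3,2}: k∈[0..1] ⇒ -0.000071 +0.004504 = +0.004433;  D = -0.001535-0.004159i
d^4_{4,2}: single k=0 term ⇒ +0.000461;  D = -0.000018-0.000461i
Y_4^{m'}(θ=1.2748,φ=0.3136) and Σ D·Y over m':
  (-0.1148+0.1728i)·(+0.1153-0.3520i)  (+0.4548-0.3601i)·(+0.1882-0.2582i)  (-0.3647+0.1353i)·(-0.1002+0.0726i)  (-0.5908+0.0241i)·(-0.3019+0.0979i)  (-0.3139-0.0881i)·(+0.0741+0.0000i)  (-0.0931-0.0621i)·(+0.3019+0.0979i)  (-0.0165-0.0209i)·(-0.1002-0.0726i)  (-0.0015-0.0042i)·(-0.1882-0.2582i)  (-0.0000-0.0005i)·(+0.1153+0.3520i)
Y_4^2(R⁻¹ n̂) = +0.197150-0.260003i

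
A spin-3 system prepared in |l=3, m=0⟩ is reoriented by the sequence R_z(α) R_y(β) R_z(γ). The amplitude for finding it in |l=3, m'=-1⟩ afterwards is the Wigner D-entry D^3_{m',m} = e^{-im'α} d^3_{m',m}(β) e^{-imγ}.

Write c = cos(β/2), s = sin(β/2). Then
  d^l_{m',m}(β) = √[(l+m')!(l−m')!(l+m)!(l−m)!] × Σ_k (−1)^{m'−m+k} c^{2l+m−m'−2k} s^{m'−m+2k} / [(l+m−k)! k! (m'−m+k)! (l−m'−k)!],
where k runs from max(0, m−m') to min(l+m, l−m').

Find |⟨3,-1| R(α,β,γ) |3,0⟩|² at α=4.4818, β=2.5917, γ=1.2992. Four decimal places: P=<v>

First d^3_{-1,0}(β=2.5917), then the phase factors e^{-i(-1)α} and e^{-i(0)γ}:
c=cos(2.5917/2)=0.271495, s=sin(2.5917/2)=0.962440; N=√[2·24·6·6]=41.569219
k∈{1,2,3} keeps every argument non-negative
  k=1: (−1)^0·41.5692/(12)·0.2715^5·0.9624^1 = +0.004918
  k=2: (−1)^1·41.5692/(4)·0.2715^3·0.9624^3 = -0.185404
  k=3: (−1)^2·41.5692/(12)·0.2715^1·0.9624^5 = +0.776642
d^3_{-1,0}(2.5917) = +0.004918 -0.185404 +0.776642 = +0.596155
|D^3_{-1,0}|² = |d^3_{-1,0}(β)|² = (+0.596155)² = 0.355401 (the z-rotation phases have unit modulus)

P=0.3554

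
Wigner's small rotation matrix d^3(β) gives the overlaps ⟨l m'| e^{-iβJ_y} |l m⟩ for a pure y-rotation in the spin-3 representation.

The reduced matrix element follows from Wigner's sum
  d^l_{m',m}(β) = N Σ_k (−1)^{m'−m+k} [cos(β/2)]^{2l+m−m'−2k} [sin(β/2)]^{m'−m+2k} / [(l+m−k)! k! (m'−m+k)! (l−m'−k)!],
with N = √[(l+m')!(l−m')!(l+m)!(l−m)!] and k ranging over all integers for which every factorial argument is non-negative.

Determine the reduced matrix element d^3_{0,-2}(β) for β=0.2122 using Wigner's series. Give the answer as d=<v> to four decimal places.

d^3_{0,-2}(β=0.2122) via Wigner's sum:
c=cos(0.2122/2)=0.994377, s=sin(0.2122/2)=0.105901; N=√[6·6·1·120]=65.726707
Admissible k: 0..1 (factorial args all ≥0)
  k=0: (−1)^2·65.7267/(12)·0.9944^4·0.1059^2 = +0.060057
  k=1: (−1)^3·65.7267/(12)·0.9944^2·0.1059^4 = -0.000681
d^3_{0,-2}(0.2122) = +0.060057 -0.000681 = +0.059376

d=0.0594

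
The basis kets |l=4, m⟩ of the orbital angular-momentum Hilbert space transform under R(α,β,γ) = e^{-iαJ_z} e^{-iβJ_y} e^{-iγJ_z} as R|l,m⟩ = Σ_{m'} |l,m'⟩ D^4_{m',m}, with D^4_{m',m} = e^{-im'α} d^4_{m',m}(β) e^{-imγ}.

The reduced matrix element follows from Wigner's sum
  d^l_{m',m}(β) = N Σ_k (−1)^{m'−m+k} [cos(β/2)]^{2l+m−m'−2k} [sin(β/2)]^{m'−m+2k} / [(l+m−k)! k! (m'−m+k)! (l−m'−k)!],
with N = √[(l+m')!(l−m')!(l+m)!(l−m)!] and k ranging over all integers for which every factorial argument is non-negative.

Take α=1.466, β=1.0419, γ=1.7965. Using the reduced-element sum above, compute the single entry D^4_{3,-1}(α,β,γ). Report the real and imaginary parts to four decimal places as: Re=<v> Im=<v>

Split into d^4_{3,-1}(β=1.0419) × two z-phases.
c=cos(1.0419/2)=0.867347, s=sin(1.0419/2)=0.497704; N=√[5040·1·6·120]=1904.940944
k: max(0,(-1)−(3))=0 … min(4+(-1),4−(3))=1
  k=0: (−1)^4·1904.9409/(144)·0.8673^4·0.4977^4 = +0.459384
  k=1: (−1)^5·1904.9409/(240)·0.8673^2·0.4977^6 = -0.090758
d^4_{3,-1}(1.0419) = +0.459384 -0.090758 = +0.368626
Phases: e^{-i·(3)·1.466}=-0.309235+0.950986i, e^{-i·(-1)·1.7965}=-0.223792+0.974637i ⇒ D=-0.316156-0.189553i

Re=-0.3162 Im=-0.1896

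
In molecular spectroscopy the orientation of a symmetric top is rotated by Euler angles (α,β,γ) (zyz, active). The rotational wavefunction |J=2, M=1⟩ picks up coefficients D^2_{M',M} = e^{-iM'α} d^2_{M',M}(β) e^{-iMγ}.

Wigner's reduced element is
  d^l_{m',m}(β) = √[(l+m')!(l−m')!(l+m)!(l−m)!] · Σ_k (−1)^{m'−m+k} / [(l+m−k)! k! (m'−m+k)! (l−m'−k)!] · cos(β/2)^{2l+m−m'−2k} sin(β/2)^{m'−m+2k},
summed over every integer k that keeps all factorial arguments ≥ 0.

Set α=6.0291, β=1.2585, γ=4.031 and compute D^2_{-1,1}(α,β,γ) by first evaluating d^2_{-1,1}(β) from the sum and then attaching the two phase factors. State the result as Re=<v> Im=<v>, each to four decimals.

Re=-0.2318 Im=0.5089

First d^2_{-1,1}(β=1.2585), then the phase factors e^{-i(-1)α} and e^{-i(1)γ}:
With c≡cos(β/2)=0.808469 and s≡sin(β/2)=0.588539, N=[1·6·6·1]^{1/2}=6.000000
Admissible k: 2..3 (factorial args all ≥0)
  k=2: (−1)^0·6.0000/(2)·0.8085^2·0.5885^2 = +0.679201
  k=3: (−1)^1·6.0000/(6)·0.8085^0·0.5885^4 = -0.119977
d^2_{-1,1}(1.2585) = +0.679201 -0.119977 = +0.559223
Phases: e^{-i·(-1)·6.0291}=+0.967894-0.251360i, e^{-i·(1)·4.031}=-0.629872+0.776699i ⇒ D=-0.231752+0.508941i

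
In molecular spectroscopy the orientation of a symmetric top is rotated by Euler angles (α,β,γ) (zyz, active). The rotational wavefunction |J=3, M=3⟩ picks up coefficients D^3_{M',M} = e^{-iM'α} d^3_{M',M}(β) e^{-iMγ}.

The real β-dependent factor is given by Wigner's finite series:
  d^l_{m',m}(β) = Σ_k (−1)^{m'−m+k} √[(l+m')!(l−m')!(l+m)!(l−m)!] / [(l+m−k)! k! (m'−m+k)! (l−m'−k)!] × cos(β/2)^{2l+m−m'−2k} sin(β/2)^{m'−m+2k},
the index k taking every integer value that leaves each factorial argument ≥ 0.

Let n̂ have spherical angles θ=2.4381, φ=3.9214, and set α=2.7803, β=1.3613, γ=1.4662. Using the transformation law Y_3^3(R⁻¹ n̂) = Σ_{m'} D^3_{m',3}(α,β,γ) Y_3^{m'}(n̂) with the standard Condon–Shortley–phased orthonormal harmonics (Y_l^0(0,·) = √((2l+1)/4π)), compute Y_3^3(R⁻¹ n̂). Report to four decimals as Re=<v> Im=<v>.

Need the full column D^3_{m',3} for m'=−3..3 at α=2.7803, β=1.3613, γ=1.4662.
cos(β/2)=0.777164, sin(β/2)=0.629298
d^3_{-3,3}: single k=6 term ⇒ +0.062107;  D = -0.043239-0.044583i
d^3_{-2,3}: single k=5 term ⇒ +0.187876;  D = +0.074682+0.172395i
d^3_{-1,3}: single k=4 term ⇒ +0.366857;  D = -0.017421-0.366443i
d^3_{0,3}: single k=3 term ⇒ +0.523145;  D = -0.161477+0.497601i
d^3_{1,3}: single k=2 term ⇒ +0.559512;  D = +0.349673-0.436786i
d^3_{2,3}: single k=1 term ⇒ +0.437014;  D = -0.376078+0.222590i
d^3_{3,3}: single k=0 term ⇒ +0.220331;  D = +0.217037-0.037955i
Y_3^{m'}(θ=2.4381,φ=3.9214) and Σ D·Y over m':
  (-0.0432-0.0446i)·(+0.0785+0.0812i)  (+0.0747+0.1724i)·(-0.0036+0.3261i)  (-0.0174-0.3664i)·(-0.2836+0.2804i)  (-0.1615+0.4976i)·(+0.0263+0.0000i)  (+0.3497-0.4368i)·(+0.2836+0.2804i)  (-0.3761+0.2226i)·(-0.0036-0.3261i)  (+0.2170-0.0380i)·(-0.0785+0.0812i)
Y_3^3(R⁻¹ n̂) = +0.328845+0.245442i

Re=0.3288 Im=0.2454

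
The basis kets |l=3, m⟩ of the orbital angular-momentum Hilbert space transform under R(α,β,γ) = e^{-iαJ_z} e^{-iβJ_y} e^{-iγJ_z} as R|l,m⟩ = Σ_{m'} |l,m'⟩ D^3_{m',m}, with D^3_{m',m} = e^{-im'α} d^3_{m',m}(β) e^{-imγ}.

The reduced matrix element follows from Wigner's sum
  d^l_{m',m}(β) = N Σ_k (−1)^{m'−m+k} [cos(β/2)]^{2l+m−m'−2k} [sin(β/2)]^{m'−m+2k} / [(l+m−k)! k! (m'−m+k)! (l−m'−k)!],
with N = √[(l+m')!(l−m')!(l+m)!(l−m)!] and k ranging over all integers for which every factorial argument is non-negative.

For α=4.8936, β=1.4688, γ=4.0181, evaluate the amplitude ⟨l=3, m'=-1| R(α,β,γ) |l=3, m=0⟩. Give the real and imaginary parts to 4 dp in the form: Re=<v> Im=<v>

D^3_{-1,0}(4.8936,1.4688,4.0181) = e^{-i·-1·4.8936}·d^3_{-1,0}(1.4688)·e^{-i·0·4.0181}. Compute d first:
c=cos(1.4688/2)=0.742233, s=sin(1.4688/2)=0.670142; N=√[2·24·6·6]=41.569219
The bounds max(0,m−m')=1 and min(l+m,l−m')=3 give 3 terms
  k=1: (−1)^0·41.5692/(12)·0.7422^5·0.6701^1 = +0.522948
  k=2: (−1)^1·41.5692/(4)·0.7422^3·0.6701^3 = -1.278889
  k=3: (−1)^2·41.5692/(12)·0.7422^1·0.6701^5 = +0.347508
d^3_{-1,0}(1.4688) = +0.522948 -1.278889 +0.347508 = -0.408433
Phases: e^{-i·(-1)·4.8936}=+0.180221-0.983626i, e^{-i·(0)·4.0181}=+1.000000+0.000000i ⇒ D=-0.073608+0.401746i

Re=-0.0736 Im=0.4017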